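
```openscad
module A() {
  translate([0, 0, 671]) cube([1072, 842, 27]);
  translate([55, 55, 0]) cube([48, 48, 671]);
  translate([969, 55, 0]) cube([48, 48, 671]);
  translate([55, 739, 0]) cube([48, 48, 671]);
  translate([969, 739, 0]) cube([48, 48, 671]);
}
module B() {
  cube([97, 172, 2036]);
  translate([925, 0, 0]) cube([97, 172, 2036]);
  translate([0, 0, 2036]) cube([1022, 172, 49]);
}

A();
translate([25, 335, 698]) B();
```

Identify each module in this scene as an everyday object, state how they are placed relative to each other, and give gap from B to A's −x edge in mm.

The door frame's min-x is at 25; the table's min-x is 0; gap = 25 mm.

A is a table. B is a door frame. The door frame is on top of the table, centred. The gap from the door frame to the table's −x edge is 25 mm.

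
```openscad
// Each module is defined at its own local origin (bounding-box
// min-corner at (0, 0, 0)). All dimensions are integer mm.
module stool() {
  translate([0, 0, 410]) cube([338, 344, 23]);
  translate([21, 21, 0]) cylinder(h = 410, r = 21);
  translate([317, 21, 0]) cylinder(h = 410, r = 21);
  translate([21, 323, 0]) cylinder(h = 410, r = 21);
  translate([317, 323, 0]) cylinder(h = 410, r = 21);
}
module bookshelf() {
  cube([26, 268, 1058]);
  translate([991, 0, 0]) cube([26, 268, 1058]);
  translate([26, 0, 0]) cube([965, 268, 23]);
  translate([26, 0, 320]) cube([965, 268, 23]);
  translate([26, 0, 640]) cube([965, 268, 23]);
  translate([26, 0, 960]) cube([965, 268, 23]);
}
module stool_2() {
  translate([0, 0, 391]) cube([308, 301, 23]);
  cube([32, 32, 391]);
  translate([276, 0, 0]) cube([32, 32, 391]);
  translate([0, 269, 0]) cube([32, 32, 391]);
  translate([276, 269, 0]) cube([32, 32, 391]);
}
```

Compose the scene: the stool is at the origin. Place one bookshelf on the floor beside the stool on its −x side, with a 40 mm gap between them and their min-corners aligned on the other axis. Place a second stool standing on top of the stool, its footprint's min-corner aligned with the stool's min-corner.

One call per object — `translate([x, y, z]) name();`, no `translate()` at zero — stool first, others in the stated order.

stool();
translate([-1057, 0, 0]) bookshelf();
translate([0, 0, 433]) stool_2();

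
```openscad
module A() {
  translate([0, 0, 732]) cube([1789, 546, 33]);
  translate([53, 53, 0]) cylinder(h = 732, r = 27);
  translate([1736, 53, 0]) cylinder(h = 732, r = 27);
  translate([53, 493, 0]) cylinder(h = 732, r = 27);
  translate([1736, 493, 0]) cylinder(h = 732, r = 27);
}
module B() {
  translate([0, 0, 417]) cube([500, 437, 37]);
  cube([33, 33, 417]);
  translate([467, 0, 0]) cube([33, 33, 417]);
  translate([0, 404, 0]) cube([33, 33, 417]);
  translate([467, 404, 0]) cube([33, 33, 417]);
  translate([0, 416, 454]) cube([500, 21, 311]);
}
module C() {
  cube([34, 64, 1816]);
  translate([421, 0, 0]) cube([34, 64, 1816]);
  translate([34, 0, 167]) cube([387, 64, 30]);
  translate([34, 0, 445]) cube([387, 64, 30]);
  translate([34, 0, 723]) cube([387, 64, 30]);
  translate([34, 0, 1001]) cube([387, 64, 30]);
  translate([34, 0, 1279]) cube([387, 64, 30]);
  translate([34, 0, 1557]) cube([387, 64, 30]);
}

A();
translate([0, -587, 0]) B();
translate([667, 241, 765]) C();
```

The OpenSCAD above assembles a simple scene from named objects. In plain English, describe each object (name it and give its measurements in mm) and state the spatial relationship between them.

A is a table with a 1789×546 mm rectangular top, 33 mm thick, top surface at z = 765 mm, supported by four round legs of 54 mm diameter, each leg's bounding box inset 26 mm from the nearest pair of top edges, running from the floor.

B is a chair. The seat is a 500×437×37 mm slab with its top at z = 454 mm, on four 33×33 mm corner legs (flush with the seat edges, standing on z = 0). A flat backrest 21 mm thick, 311 mm tall, spans the full seat width and rises from the seat top along its +y edge, rear face flush with the rear of the seat.

C is a wooden ladder with two side rails of 34×64 mm section and 1816 mm height, set 455 mm apart overall. Between them run 6 rectangular rungs (64 mm deep, 30 mm thick), front faces flush with the rails' −y face. The bottom of the first rung is 167 mm above the floor and each subsequent rung is 278 mm higher than the one below.

The chair is on the floor beside the table on its −y side. The ladder is on top of the table, centred.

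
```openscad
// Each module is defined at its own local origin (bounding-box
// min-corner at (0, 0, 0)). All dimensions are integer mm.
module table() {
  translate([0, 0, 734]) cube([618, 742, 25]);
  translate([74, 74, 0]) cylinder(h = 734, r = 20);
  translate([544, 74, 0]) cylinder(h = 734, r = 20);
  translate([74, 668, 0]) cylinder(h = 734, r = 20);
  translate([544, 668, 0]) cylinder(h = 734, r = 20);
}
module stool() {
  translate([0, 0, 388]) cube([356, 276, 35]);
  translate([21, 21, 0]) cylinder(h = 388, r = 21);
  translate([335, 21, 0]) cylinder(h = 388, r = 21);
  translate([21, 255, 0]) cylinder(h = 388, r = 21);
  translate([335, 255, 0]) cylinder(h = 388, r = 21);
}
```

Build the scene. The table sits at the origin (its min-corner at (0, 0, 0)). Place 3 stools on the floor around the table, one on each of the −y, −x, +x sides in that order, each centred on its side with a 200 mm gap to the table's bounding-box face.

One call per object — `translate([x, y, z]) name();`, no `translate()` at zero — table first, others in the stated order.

table();
translate([131, -476, 0]) stool();
translate([-556, 233, 0]) stool();
translate([818, 233, 0]) stool();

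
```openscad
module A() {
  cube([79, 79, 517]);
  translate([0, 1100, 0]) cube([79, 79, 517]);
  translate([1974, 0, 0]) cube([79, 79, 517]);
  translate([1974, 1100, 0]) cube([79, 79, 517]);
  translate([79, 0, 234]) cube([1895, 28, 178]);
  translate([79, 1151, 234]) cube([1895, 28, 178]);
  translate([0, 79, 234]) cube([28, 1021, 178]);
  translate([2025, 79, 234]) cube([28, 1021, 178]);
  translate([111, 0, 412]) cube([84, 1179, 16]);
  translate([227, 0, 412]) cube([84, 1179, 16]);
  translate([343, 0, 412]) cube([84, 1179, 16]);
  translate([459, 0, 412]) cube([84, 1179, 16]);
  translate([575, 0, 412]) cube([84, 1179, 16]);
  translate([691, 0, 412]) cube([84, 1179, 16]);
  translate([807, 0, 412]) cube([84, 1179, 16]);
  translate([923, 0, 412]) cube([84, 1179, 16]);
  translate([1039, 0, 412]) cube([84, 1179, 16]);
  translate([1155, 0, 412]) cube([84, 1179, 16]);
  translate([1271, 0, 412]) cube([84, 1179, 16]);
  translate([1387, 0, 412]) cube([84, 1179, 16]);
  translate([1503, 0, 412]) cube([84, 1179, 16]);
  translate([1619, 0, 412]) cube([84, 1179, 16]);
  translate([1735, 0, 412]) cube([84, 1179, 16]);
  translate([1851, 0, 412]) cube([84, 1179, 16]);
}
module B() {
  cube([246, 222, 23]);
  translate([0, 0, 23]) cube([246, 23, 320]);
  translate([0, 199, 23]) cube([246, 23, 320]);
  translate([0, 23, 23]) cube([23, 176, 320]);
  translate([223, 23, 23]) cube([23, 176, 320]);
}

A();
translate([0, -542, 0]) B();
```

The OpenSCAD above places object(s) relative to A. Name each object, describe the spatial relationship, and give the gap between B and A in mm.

The open box's nearest face is 320 mm from the bed frame's −y face.

A is a bed frame. B is an open box. The open box is on the floor beside the bed frame on its −y side. The gap between the open box and the bed frame is 320 mm.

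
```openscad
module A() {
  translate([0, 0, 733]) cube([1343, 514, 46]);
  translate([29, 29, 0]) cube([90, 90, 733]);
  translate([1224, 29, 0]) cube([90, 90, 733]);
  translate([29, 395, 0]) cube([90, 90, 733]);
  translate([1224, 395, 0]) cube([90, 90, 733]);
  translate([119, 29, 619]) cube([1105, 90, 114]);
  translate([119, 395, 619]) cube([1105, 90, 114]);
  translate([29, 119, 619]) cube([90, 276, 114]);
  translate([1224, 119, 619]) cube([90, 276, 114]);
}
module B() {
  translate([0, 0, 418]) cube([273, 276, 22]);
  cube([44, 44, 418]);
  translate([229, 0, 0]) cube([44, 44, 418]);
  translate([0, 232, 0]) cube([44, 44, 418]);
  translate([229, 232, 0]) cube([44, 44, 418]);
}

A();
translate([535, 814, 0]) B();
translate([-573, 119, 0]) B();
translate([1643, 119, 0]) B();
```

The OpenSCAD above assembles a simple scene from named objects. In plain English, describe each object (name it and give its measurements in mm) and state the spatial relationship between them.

A is a rectangular dining table. The top is 1343×514×46 mm with its upper surface at z = 779 mm. It stands on four 90×90 mm square legs, each inset 29 mm from the nearest pair of top edges, running from the floor to the underside of the top. Four apron rails, 90 mm thick and 114 mm tall, run between adjacent legs with their top edges flush with the underside of the top and their outer faces flush with the legs' outer faces.

B is a four-legged stool. The seat is a 273×276×22 mm slab whose top surface is at z = 440 mm; four square legs, each 44×44 mm in cross-section, run from the floor (z = 0) to the underside of the seat, each flush with a corner of the seat.

Three stools sit around the table at the +y, −x, +x sides.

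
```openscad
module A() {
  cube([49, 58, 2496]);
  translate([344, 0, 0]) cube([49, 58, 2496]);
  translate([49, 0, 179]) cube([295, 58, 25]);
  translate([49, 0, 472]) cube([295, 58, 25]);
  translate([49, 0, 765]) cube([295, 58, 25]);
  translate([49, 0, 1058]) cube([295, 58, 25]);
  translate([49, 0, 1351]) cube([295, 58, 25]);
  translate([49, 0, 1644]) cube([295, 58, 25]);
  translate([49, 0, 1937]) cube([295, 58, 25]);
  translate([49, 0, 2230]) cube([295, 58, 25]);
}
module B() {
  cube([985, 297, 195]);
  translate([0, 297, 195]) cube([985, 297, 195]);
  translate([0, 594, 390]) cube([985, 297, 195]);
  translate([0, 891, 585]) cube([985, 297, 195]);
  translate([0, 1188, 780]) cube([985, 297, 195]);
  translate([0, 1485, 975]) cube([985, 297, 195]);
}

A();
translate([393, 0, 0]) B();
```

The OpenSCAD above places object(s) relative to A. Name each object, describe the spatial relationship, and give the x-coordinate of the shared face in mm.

The ladder's +x face and the staircase's −x face are both at x = 393 mm.

A is a ladder. B is a staircase. The staircase is against the ladder's +x side, with their −y faces flush. The x-coordinate of the shared face is 393 mm.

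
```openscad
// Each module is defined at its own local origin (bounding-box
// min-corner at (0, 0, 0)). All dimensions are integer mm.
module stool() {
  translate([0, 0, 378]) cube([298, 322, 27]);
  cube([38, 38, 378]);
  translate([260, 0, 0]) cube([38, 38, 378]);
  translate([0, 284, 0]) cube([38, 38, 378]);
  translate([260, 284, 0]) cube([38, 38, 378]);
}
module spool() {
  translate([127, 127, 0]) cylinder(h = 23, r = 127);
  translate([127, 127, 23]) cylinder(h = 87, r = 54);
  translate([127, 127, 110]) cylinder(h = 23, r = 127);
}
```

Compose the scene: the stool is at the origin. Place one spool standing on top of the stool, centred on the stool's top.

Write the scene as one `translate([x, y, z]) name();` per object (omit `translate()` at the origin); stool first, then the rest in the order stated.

stool();
translate([22, 34, 405]) spool();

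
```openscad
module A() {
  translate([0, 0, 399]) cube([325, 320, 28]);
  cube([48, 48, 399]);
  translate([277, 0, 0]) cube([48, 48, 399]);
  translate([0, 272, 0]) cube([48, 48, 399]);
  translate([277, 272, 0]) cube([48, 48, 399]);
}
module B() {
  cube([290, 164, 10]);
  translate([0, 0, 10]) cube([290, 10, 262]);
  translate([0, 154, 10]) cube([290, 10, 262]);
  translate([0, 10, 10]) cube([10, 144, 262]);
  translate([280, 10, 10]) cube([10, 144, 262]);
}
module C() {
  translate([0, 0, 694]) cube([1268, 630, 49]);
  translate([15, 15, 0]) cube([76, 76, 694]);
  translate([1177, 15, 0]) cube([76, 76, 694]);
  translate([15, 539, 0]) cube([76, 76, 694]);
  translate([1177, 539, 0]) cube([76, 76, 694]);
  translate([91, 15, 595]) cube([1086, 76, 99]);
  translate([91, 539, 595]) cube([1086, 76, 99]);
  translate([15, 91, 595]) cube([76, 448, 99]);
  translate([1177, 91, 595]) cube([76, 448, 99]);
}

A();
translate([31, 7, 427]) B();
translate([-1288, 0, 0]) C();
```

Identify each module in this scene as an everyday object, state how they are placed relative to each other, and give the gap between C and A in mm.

A is a stool. B is an open box. C is a table. The open box is on top of the stool. The table is on the floor beside the stool on its −x side. The gap between the table and the stool is 20 mm.

The table's nearest face is 20 mm from the stool's −x face.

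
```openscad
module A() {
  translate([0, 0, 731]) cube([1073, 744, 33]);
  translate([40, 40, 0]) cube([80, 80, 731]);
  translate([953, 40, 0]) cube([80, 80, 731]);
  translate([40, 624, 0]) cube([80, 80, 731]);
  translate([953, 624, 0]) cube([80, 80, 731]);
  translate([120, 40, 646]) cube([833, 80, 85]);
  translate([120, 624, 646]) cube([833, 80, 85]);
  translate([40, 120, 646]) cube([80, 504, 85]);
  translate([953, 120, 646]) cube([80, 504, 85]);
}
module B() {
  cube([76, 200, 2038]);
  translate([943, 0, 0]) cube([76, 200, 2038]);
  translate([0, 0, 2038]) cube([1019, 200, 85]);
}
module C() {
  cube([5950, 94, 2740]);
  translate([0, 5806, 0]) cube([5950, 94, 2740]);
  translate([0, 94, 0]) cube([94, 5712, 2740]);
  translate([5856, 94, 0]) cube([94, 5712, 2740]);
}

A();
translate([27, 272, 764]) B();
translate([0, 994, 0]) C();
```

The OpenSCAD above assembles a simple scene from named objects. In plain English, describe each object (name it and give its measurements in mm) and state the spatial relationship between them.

A is a table with a 1073×744 mm rectangular top, 33 mm thick, top surface at z = 764 mm, supported by four 80×80 mm square legs, each inset 40 mm from the nearest pair of top edges, running from the floor. Four apron rails, 80 mm thick and 85 mm tall, run between adjacent legs with their top edges flush with the underside of the top and their outer faces flush with the legs' outer faces.

B is a door frame. The clear opening is 867 mm wide and 2038 mm high. Two 76 mm wide jambs, 200 mm deep, stand either side of the opening from the floor to the top of the opening. A 85 mm thick head sits across the top of both jambs, spanning the full outside width of the frame.

C is a box-shaped house frame (walls only): outside footprint 5950×5900 mm, wall height 2740 mm, wall thickness 94 mm. The two y-facing walls run the full x-width; the two x-facing walls fit between the inner faces of the y-facing walls.

The door frame is on top of the table, centred. The house frame is on the floor beside the table on its +y side.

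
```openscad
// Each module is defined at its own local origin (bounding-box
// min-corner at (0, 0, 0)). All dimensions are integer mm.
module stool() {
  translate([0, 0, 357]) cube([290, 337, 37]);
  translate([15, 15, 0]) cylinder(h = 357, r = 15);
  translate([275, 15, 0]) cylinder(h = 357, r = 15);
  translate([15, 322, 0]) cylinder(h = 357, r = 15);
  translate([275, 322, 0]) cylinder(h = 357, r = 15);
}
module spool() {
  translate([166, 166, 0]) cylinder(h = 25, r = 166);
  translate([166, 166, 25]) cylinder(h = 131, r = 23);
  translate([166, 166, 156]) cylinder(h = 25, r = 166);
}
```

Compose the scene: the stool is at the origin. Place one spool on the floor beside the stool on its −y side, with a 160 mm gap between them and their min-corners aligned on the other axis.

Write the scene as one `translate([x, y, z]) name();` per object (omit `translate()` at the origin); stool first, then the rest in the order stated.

stool();
translate([0, -492, 0]) spool();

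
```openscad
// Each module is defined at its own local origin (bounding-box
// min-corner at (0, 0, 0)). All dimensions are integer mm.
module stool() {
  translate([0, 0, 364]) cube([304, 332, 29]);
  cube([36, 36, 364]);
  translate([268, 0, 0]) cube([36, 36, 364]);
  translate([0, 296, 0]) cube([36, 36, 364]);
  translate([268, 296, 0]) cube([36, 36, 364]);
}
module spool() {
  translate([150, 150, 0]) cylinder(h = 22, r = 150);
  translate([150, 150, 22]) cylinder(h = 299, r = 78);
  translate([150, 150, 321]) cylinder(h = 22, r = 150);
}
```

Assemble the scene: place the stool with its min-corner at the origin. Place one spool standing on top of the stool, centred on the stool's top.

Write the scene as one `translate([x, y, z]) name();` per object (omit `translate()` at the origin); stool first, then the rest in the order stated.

stool();
translate([2, 16, 393]) spool();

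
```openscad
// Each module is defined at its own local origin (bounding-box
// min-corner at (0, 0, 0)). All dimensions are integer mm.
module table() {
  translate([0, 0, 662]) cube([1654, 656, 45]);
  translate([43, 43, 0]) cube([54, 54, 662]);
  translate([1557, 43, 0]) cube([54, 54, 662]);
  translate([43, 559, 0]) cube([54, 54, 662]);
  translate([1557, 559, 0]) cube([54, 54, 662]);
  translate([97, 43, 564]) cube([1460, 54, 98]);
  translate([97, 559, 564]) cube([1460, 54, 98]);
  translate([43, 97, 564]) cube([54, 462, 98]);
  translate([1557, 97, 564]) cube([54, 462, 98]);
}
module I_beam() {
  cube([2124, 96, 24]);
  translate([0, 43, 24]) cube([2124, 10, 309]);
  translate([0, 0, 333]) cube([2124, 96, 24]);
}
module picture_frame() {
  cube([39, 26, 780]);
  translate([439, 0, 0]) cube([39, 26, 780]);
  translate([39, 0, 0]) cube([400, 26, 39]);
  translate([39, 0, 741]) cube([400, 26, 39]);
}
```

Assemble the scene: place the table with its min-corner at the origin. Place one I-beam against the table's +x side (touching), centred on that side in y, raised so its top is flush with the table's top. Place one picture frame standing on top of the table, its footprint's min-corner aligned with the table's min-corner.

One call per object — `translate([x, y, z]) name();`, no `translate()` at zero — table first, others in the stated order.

table();
translate([1654, 280, 350]) I_beam();
translate([0, 0, 707]) picture_frame();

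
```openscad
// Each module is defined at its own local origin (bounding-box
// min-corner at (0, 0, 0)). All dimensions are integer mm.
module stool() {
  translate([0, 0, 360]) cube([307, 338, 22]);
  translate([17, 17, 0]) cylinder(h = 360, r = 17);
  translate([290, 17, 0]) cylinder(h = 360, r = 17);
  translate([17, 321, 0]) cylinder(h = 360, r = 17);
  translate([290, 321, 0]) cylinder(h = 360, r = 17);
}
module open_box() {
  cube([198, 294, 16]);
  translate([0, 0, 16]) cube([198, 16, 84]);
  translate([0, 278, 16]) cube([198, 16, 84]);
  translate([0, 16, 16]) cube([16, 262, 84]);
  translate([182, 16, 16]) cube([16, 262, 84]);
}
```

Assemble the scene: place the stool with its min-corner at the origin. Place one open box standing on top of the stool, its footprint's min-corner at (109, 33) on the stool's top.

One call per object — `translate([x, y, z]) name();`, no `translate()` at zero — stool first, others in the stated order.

stool();
translate([109, 33, 382]) open_box();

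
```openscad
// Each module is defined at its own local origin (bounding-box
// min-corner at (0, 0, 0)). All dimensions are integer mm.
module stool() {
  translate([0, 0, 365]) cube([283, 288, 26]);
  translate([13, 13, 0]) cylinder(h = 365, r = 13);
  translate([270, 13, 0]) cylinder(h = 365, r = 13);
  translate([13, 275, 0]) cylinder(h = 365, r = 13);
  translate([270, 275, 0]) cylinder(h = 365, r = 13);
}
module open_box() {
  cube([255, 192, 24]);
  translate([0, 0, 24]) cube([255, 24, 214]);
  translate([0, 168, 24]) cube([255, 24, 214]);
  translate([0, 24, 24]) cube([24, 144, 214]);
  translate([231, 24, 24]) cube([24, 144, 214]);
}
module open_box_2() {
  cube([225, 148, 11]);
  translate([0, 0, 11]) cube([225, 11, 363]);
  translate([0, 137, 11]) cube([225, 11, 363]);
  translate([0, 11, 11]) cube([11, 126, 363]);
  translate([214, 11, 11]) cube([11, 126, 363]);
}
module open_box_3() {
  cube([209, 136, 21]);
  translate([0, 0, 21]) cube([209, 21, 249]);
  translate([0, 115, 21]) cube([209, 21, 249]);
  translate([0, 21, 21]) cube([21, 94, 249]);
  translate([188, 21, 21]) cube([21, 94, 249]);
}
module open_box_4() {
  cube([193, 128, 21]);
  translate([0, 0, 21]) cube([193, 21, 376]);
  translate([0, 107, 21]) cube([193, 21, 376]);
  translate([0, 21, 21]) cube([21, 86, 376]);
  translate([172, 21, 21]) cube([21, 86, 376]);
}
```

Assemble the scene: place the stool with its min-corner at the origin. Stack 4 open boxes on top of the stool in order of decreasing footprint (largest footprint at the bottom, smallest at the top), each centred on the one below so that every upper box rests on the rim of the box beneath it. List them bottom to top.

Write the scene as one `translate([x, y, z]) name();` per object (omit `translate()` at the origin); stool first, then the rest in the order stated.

stool();
translate([14, 48, 391]) open_box();
translate([29, 70, 629]) open_box_2();
translate([37, 76, 1003]) open_box_3();
translate([45, 80, 1273]) open_box_4();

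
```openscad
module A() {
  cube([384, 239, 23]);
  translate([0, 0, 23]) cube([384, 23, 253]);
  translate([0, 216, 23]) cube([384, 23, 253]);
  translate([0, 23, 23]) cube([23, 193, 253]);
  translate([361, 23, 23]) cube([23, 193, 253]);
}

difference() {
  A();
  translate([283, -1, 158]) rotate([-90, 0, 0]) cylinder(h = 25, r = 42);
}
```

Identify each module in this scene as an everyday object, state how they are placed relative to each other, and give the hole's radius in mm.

A is an open box. The open box has a circular hole through its front wall. The hole's radius is 42 mm.

The subtracted cylinder has r = 42 mm.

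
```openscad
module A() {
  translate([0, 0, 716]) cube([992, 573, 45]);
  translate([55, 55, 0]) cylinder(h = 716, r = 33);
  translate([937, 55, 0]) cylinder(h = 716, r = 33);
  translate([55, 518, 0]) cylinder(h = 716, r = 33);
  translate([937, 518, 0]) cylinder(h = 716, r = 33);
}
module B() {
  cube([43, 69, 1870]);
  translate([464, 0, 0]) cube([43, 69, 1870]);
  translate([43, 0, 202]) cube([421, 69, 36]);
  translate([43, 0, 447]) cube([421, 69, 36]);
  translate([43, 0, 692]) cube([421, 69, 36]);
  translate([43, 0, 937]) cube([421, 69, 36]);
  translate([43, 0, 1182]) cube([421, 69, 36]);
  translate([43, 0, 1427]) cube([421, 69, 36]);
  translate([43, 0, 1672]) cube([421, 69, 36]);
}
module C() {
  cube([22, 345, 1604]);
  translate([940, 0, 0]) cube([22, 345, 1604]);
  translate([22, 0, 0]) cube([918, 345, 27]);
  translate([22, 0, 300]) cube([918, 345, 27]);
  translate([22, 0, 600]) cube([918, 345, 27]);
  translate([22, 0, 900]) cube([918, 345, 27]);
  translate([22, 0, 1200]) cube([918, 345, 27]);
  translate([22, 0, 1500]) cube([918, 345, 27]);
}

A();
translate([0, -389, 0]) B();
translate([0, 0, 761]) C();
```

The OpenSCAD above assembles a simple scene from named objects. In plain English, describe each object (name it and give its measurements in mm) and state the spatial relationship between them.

A is a table: top 992 mm (x) × 573 mm (y), 45 mm thick, upper face at z = 761 mm, on four round legs of 66 mm diameter, each leg's bounding box inset 22 mm from the nearest pair of top edges, running from z = 0 to the bottom of the top.

B is a wooden ladder with two side rails of 43×69 mm section and 1870 mm height, set 507 mm apart overall. Between them run 7 rectangular rungs (69 mm deep, 36 mm thick), front faces flush with the rails' −y face. The bottom of the first rung is 202 mm above the floor and each subsequent rung is 245 mm higher than the one below.

C is a bookshelf 962 mm wide overall, 345 mm deep and 1604 mm tall. The two sides are 22 mm thick vertical panels. 6 horizontal shelves of 27 mm thickness span between the inner faces of the sides; the lowest shelf sits on the floor and shelves are stacked with a clear vertical gap of 273 mm between each pair.

The ladder is on the floor beside the table on its −y side. The bookshelf is on top of the table.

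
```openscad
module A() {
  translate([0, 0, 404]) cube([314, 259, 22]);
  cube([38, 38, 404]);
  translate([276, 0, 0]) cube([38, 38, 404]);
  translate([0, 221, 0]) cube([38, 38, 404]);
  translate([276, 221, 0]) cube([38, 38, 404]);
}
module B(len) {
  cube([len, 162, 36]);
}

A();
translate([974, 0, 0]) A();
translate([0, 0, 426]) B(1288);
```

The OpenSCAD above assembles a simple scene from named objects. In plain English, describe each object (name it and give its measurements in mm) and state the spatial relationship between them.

A is a four-legged stool. The seat is 314×259 mm, 22 mm thick, top at z = 426 mm. It stands on four square legs, each 38×38 mm in cross-section, from z = 0 to the seat underside, each flush with a corner of the seat.

B is a rectangular beam 1288 mm long (x), 162 mm deep (y), 36 mm thick (z).

The beam spans the tops of two stools placed 660 mm apart, resting at z = 426 mm.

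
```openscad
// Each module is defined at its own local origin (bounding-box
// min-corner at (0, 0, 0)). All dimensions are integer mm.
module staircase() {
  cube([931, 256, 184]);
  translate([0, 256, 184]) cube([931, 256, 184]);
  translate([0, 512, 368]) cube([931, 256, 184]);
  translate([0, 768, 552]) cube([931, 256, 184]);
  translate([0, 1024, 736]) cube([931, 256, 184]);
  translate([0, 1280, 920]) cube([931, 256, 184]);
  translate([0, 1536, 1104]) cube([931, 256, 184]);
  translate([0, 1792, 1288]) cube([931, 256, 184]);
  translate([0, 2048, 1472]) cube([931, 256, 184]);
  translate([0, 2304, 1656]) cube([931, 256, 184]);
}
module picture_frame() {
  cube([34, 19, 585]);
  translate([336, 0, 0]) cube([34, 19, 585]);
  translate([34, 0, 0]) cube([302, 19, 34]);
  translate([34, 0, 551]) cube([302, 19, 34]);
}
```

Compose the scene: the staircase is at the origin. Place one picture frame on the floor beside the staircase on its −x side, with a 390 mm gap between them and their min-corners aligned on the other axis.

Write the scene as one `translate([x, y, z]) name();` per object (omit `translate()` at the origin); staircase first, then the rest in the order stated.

staircase();
translate([-760, 0, 0]) picture_frame();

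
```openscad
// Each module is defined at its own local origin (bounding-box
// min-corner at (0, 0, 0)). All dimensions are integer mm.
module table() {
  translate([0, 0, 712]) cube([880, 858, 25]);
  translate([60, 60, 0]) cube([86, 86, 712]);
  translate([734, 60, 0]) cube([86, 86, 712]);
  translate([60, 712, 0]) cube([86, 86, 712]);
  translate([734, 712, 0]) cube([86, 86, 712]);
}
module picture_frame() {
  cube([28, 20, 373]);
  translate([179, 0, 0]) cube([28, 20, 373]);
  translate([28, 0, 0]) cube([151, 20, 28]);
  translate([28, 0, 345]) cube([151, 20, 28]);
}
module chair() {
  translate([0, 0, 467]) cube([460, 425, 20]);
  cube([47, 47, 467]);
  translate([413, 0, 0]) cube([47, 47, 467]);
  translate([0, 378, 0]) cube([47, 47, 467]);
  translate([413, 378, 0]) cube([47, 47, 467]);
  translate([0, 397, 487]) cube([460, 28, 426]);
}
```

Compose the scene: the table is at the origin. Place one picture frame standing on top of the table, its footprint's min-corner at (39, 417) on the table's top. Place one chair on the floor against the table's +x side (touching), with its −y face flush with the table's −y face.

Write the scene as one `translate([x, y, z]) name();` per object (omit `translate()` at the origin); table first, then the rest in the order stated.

table();
translate([39, 417, 737]) picture_frame();
translate([880, 0, 0]) chair();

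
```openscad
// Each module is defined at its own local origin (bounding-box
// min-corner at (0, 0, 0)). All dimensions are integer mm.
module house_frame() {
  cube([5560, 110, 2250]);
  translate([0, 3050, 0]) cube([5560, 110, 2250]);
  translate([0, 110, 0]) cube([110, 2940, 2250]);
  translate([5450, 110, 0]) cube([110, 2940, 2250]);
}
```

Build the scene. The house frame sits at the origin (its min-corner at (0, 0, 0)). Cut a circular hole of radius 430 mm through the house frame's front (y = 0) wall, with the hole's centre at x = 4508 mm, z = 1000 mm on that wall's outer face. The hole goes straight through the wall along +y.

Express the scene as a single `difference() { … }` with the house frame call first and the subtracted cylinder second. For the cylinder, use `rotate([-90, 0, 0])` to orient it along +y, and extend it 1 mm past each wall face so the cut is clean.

difference() {
  house_frame();
  translate([4508, -1, 1000]) rotate([-90, 0, 0]) cylinder(h = 112, r = 430);
}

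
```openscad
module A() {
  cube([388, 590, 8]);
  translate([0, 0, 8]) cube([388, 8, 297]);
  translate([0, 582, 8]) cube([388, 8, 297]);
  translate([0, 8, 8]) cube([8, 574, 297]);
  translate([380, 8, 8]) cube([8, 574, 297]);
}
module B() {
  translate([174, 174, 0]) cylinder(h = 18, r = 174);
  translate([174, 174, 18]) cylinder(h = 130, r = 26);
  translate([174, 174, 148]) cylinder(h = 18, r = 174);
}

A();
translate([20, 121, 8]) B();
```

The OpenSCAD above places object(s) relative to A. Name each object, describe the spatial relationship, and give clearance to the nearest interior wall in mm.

A is an open box. B is a spool. The spool sits inside the open box, centred. The clearance to the nearest interior wall is 12 mm.

Clearances: x = 12, y = 113; minimum 12 mm.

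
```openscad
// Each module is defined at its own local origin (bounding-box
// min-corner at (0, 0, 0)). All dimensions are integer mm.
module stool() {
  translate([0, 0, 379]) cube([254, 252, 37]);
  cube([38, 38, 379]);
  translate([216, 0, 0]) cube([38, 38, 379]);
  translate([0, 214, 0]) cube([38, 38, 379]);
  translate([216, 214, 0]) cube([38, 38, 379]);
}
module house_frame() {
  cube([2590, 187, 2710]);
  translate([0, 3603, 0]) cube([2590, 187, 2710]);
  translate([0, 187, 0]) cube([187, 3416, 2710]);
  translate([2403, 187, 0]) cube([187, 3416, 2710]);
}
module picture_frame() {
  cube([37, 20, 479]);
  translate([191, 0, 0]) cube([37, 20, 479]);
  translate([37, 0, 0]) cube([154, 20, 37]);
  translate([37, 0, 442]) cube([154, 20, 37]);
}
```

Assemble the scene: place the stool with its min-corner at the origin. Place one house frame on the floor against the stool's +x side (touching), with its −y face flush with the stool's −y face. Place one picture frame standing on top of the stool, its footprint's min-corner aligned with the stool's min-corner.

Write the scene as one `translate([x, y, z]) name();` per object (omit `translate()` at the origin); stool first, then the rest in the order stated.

stool();
translate([254, 0, 0]) house_frame();
translate([0, 0, 416]) picture_frame();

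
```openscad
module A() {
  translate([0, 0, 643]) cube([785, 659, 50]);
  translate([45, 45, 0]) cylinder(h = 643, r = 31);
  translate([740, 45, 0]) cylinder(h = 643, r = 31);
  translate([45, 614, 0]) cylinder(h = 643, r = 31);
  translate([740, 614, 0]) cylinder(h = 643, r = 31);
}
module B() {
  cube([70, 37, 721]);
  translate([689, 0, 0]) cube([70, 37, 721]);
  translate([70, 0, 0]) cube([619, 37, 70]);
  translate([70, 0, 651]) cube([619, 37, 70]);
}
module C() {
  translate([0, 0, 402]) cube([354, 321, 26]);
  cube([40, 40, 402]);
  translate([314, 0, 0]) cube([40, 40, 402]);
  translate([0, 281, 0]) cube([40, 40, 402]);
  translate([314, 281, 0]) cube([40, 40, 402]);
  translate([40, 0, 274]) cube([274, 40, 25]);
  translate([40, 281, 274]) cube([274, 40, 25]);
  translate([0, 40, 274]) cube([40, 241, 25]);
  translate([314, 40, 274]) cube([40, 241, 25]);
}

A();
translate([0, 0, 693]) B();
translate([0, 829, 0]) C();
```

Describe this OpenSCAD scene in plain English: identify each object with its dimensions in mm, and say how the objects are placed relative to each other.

A is a rectangular dining table. The top is 785×659×50 mm with its upper surface at z = 693 mm. It stands on four round legs of 62 mm diameter, each leg's bounding box inset 14 mm from the nearest pair of top edges, running from the floor to the underside of the top.

B is a rectangular picture frame lying in the x–z plane (depth along y). The opening is 619 mm wide (x) by 581 mm tall (z), surrounded by a border 70 mm wide on all four sides. The frame is 37 mm deep and is made of two full-height vertical stiles with two horizontal rails fitted between them.

C is a four-legged stool. The seat is 354×321 mm, 26 mm thick, top at z = 428 mm. It stands on four square legs, each 40×40 mm in cross-section, from z = 0 to the seat underside, each flush with a corner of the seat. Four stretchers, 40 mm wide and 25 mm tall, connect adjacent legs with their undersides at z = 274 mm, each running between the inner faces of the legs it joins and aligned with the legs' outer faces on the other axis.

The picture frame is on top of the table. The stool is on the floor beside the table on its +y side.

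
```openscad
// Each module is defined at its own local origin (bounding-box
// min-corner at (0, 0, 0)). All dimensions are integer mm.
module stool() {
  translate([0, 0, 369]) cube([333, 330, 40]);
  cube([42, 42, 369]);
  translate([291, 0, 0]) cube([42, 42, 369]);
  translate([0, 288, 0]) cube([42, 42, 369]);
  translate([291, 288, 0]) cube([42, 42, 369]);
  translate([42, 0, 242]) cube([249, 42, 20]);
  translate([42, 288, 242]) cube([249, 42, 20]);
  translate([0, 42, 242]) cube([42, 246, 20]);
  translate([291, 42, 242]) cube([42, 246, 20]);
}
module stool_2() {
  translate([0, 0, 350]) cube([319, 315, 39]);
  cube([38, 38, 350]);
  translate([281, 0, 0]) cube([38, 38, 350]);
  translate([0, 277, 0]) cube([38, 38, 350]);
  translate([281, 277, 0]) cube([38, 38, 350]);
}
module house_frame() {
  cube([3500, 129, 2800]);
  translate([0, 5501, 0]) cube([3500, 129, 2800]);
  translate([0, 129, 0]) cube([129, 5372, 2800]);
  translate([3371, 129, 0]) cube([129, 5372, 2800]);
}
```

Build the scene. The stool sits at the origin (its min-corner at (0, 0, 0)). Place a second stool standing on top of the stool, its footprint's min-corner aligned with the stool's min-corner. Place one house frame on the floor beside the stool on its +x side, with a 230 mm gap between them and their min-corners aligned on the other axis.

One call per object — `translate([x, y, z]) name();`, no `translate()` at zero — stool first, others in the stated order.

stool();
translate([0, 0, 409]) stool_2();
translate([563, 0, 0]) house_frame();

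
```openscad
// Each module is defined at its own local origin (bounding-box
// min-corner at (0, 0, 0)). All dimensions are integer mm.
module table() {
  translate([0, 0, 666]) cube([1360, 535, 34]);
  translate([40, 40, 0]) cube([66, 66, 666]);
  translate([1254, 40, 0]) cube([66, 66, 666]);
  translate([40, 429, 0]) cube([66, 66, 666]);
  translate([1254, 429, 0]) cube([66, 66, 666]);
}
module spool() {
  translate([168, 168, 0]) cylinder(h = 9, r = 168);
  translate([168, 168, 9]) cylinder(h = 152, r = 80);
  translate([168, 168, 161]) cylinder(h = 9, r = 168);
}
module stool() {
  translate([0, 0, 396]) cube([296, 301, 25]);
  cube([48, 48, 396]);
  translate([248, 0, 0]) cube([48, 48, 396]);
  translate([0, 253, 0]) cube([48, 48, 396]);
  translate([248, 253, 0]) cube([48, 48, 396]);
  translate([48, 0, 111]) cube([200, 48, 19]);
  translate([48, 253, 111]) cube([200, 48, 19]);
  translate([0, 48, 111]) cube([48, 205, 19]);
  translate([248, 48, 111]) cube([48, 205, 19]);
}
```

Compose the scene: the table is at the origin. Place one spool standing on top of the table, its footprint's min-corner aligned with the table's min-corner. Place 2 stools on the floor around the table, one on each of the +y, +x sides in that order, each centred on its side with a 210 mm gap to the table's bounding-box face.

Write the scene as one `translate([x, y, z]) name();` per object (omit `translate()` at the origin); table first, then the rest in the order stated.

table();
translate([0, 0, 700]) spool();
translate([532, 745, 0]) stool();
translate([1570, 117, 0]) stool();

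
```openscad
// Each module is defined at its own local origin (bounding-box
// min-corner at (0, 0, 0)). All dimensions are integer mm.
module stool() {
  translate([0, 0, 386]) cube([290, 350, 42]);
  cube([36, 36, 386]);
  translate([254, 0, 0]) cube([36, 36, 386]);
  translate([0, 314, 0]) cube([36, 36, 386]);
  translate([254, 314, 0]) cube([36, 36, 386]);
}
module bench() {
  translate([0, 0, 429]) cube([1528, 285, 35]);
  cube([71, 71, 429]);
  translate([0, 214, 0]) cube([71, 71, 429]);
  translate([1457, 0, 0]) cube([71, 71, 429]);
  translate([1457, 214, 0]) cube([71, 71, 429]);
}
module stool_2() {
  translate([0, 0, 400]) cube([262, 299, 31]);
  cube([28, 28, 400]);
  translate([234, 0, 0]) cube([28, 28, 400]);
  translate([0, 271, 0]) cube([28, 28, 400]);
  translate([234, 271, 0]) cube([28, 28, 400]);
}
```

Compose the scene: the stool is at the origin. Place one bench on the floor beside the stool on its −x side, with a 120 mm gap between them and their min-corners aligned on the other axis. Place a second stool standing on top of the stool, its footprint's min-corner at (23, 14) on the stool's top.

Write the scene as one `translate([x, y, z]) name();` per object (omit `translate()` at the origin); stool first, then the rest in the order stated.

stool();
translate([-1648, 0, 0]) bench();
translate([23, 14, 428]) stool_2();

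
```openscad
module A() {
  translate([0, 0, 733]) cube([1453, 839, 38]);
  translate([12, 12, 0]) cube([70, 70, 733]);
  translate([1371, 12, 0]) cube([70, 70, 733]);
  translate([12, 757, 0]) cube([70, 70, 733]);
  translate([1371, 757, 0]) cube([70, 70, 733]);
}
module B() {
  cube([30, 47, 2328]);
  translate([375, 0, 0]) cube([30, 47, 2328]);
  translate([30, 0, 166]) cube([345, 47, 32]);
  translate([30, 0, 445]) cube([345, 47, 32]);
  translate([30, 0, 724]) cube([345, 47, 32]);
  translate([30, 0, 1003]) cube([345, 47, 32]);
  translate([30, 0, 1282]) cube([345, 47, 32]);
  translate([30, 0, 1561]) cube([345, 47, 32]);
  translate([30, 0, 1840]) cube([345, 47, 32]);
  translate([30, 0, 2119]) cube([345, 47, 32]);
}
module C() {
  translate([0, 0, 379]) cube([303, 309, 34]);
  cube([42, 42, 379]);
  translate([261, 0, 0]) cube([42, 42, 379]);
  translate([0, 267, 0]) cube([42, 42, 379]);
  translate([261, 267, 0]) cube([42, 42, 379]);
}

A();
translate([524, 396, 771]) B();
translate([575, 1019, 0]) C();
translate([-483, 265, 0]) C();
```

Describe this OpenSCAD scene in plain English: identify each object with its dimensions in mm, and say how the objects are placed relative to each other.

A is a table with a 1453×839 mm rectangular top, 38 mm thick, top surface at z = 771 mm, supported by four 70×70 mm square legs, each inset 12 mm from the nearest pair of top edges, running from the floor.

B is a straight ladder. Two 30×47 mm vertical rails, 2328 mm tall, stand 405 mm apart (outside-to-outside) with their front faces coplanar on the −y side. 8 rungs, each 47 mm deep and 32 mm tall, span between the inner faces of the rails, front faces flush with the rails. The lowest rung's underside is at z = 166 mm and rungs are spaced 279 mm apart (underside to underside).

C is a four-legged stool. The seat is 303×309 mm, 34 mm thick, top at z = 413 mm. It stands on four square legs, each 42×42 mm in cross-section, from z = 0 to the seat underside, each flush with a corner of the seat.

The ladder is on top of the table, centred. Two stools sit around the table at the +y, −x sides.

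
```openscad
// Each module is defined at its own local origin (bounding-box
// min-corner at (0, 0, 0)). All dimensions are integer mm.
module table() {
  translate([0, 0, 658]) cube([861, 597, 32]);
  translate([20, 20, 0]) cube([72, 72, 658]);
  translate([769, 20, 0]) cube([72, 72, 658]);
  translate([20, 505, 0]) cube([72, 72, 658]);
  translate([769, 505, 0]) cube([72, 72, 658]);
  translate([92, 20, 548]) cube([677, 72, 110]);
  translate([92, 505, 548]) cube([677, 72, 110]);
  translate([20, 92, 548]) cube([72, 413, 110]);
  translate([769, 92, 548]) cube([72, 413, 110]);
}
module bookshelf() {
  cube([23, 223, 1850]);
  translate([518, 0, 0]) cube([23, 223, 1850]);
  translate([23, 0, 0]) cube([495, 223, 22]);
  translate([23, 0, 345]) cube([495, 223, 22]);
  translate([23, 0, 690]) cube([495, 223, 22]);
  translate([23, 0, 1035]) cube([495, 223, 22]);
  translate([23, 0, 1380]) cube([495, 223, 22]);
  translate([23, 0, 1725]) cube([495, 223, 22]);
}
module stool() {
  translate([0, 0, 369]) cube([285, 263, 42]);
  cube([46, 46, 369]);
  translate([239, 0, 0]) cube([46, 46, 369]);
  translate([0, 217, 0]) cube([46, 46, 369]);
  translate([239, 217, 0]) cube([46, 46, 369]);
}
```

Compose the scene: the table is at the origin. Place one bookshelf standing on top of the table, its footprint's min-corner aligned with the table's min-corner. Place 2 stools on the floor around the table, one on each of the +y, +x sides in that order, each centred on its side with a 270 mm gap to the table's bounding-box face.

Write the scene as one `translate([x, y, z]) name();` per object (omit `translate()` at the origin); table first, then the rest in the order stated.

table();
translate([0, 0, 690]) bookshelf();
translate([288, 867, 0]) stool();
translate([1131, 167, 0]) stool();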